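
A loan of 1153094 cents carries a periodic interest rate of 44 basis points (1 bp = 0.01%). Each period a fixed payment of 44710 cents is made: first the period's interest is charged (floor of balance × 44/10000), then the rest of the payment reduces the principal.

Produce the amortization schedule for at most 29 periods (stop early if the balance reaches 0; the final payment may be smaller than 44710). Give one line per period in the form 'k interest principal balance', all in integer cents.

1 5073 39637 1113457
2 4899 39811 1073646
3 4724 39986 1033660
4 4548 40162 993498
5 4371 40339 953159
6 4193 40517 912642
7 4015 40695 871947
8 3836 40874 831073
9 3656 41054 790019
10 3476 41234 748785
11 3294 41416 707369
12 3112 41598 665771
13 2929 41781 623990
14 2745 41965 582025
15 2560 42150 539875
16 2375 42335 497540
17 2189 42521 455019
18 2002 42708 412311
19 1814 42896 369415
20 1625 43085 326330
21 1435 43275 283055
22 1245 43465 239590
23 1054 43656 195934
24 862 43848 152086
25 669 44041 108045
26 475 44235 63810
27 280 44430 19380
28 85 19380 0

1. interest=⌊1153094·44/10000⌋=5073; principal=44710-5073=39637; balance=1153094-39637=1113457
2. interest=⌊1113457·44/10000⌋=4899; principal=44710-4899=39811; balance=1113457-39811=1073646
3. interest=⌊1073646·44/10000⌋=4724; principal=44710-4724=39986; balance=1073646-39986=1033660
4. interest=⌊1033660·44/10000⌋=4548; principal=44710-4548=40162; balance=1033660-40162=993498
5. interest=⌊993498·44/10000⌋=4371; principal=44710-4371=40339; balance=993498-40339=953159
6. interest=⌊953159·44/10000⌋=4193; principal=44710-4193=40517; balance=953159-40517=912642
7. interest=⌊912642·44/10000⌋=4015; principal=44710-4015=40695; balance=912642-40695=871947
8. interest=⌊871947·44/10000⌋=3836; principal=44710-3836=40874; balance=871947-40874=831073
9. interest=⌊831073·44/10000⌋=3656; principal=44710-3656=41054; balance=831073-41054=790019
10. interest=⌊790019·44/10000⌋=3476; principal=44710-3476=41234; balance=790019-41234=748785
11. interest=⌊748785·44/10000⌋=3294; principal=44710-3294=41416; balance=748785-41416=707369
12. interest=⌊707369·44/10000⌋=3112; principal=44710-3112=41598; balance=707369-41598=665771
13. interest=⌊665771·44/10000⌋=2929; principal=44710-2929=41781; balance=665771-41781=623990
14. interest=⌊623990·44/10000⌋=2745; principal=44710-2745=41965; balance=623990-41965=582025
15. interest=⌊582025·44/10000⌋=2560; principal=44710-2560=42150; balance=582025-42150=539875
16. interest=⌊539875·44/10000⌋=2375; principal=44710-2375=42335; balance=539875-42335=497540
17. interest=⌊497540·44/10000⌋=2189; principal=44710-2189=42521; balance=497540-42521=455019
18. interest=⌊455019·44/10000⌋=2002; principal=44710-2002=42708; balance=455019-42708=412311
19. interest=⌊412311·44/10000⌋=1814; principal=44710-1814=42896; balance=412311-42896=369415
20. interest=⌊369415·44/10000⌋=1625; principal=44710-1625=43085; balance=369415-43085=326330
21. interest=⌊326330·44/10000⌋=1435; principal=44710-1435=43275; balance=326330-43275=283055
22. interest=⌊283055·44/10000⌋=1245; principal=44710-1245=43465; balance=283055-43465=239590
23. interest=⌊239590·44/10000⌋=1054; principal=44710-1054=43656; balance=239590-43656=195934
24. interest=⌊195934·44/10000⌋=862; principal=44710-862=43848; balance=195934-43848=152086
25. interest=⌊152086·44/10000⌋=669; principal=44710-669=44041; balance=152086-44041=108045
26. interest=⌊108045·44/10000⌋=475; principal=44710-475=44235; balance=108045-44235=63810
27. interest=⌊63810·44/10000⌋=280; principal=44710-280=44430; balance=63810-44430=19380
28. interest=⌊19380·44/10000⌋=85; principal=min(44710-85,19380)=19380; balance=19380-19380=0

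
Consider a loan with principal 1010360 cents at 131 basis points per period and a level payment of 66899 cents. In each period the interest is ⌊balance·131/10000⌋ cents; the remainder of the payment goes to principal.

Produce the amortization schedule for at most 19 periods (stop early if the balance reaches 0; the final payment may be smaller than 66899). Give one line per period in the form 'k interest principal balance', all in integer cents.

1. interest=⌊1010360·131/10000⌋=13235; principal=66899-13235=53664; balance=1010360-53664=956696
2. interest=⌊956696·131/10000⌋=12532; principal=66899-12532=54367; balance=956696-54367=902329
3. interest=⌊902329·131/10000⌋=11820; principal=66899-11820=55079; balance=902329-55079=847250
4. interest=⌊847250·131/10000⌋=11098; principal=66899-11098=55801; balance=847250-55801=791449
5. interest=⌊791449·131/10000⌋=10367; principal=66899-10367=56532; balance=791449-56532=734917
6. interest=⌊734917·131/10000⌋=9627; principal=66899-9627=57272; balance=734917-57272=677645
7. interest=⌊677645·131/10000⌋=8877; principal=66899-8877=58022; balance=677645-58022=619623
8. interest=⌊619623·131/10000⌋=8117; principal=66899-8117=58782; balance=619623-58782=560841
9. interest=⌊560841·131/10000⌋=7347; principal=66899-7347=59552; balance=560841-59552=501289
10. interest=⌊501289·131/10000⌋=6566; principal=66899-6566=60333; balance=501289-60333=440956
11. interest=⌊440956·131/10000⌋=5776; principal=66899-5776=61123; balance=440956-61123=379833
12. interest=⌊379833·131/10000⌋=4975; principal=66899-4975=61924; balance=379833-61924=317909
13. interest=⌊317909·131/10000⌋=4164; principal=66899-4164=62735; balance=317909-62735=255174
14. interest=⌊255174·131/10000⌋=3342; principal=66899-3342=63557; balance=255174-63557=191617
15. interest=⌊191617·131/10000⌋=2510; principal=66899-2510=64389; balance=191617-64389=127228
16. interest=⌊127228·131/10000⌋=1666; principal=66899-1666=65233; balance=127228-65233=61995
17. interest=⌊61995·131/10000⌋=812; principal=min(66899-812,61995)=61995; balance=61995-61995=0

1 13235 53664 956696
2 12532 54367 902329
3 11820 55079 847250
4 11098 55801 791449
5 10367 56532 734917
6 9627 57272 677645
7 8877 58022 619623
8 8117 58782 560841
9 7347 59552 501289
10 6566 60333 440956
11 5776 61123 379833
12 4975 61924 317909
13 4164 62735 255174
14 3342 63557 191617
15 2510 64389 127228
16 1666 65233 61995
17 812 61995 0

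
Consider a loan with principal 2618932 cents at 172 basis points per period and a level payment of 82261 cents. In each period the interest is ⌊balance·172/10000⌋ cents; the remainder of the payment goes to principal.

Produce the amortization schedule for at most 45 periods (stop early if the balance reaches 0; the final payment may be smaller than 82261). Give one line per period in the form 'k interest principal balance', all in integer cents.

1. interest=⌊2618932·172/10000⌋=45045; principal=82261-45045=37216; balance=2618932-37216=2581716
2. interest=⌊2581716·172/10000⌋=44405; principal=82261-44405=37856; balance=2581716-37856=2543860
3. interest=⌊2543860·172/10000⌋=43754; principal=82261-43754=38507; balance=2543860-38507=2505353
4. interest=⌊2505353·172/10000⌋=43092; principal=82261-43092=39169; balance=2505353-39169=2466184
5. interest=⌊2466184·172/10000⌋=42418; principal=82261-42418=39843; balance=2466184-39843=2426341
6. interest=⌊2426341·172/10000⌋=41733; principal=82261-41733=40528; balance=2426341-40528=2385813
7. interest=⌊2385813·172/10000⌋=41035; principal=82261-41035=41226; balance=2385813-41226=2344587
8. interest=⌊2344587·172/10000⌋=40326; principal=82261-40326=41935; balance=2344587-41935=2302652
9. interest=⌊2302652·172/10000⌋=39605; principal=82261-39605=42656; balance=2302652-42656=2259996
10. interest=⌊2259996·172/10000⌋=38871; principal=82261-38871=43390; balance=2259996-43390=2216606
11. interest=⌊2216606·172/10000⌋=38125; principal=82261-38125=44136; balance=2216606-44136=2172470
12. interest=⌊2172470·172/10000⌋=37366; principal=82261-37366=44895; balance=2172470-44895=2127575
13. interest=⌊2127575·172/10000⌋=36594; principal=82261-36594=45667; balance=2127575-45667=2081908
14. interest=⌊2081908·172/10000⌋=35808; principal=82261-35808=46453; balance=2081908-46453=2035455
15. interest=⌊2035455·172/10000⌋=35009; principal=82261-35009=47252; balance=2035455-47252=1988203
16. interest=⌊1988203·172/10000⌋=34197; principal=82261-34197=48064; balance=1988203-48064=1940139
17. interest=⌊1940139·172/10000⌋=33370; principal=82261-33370=48891; balance=1940139-48891=1891248
18. interest=⌊1891248·172/10000⌋=32529; principal=82261-32529=49732; balance=1891248-49732=1841516
19. interest=⌊1841516·172/10000⌋=31674; principal=82261-31674=50587; balance=1841516-50587=1790929
20. interest=⌊1790929·172/10000⌋=30803; principal=82261-30803=51458; balance=1790929-51458=1739471
21. interest=⌊1739471·172/10000⌋=29918; principal=82261-29918=52343; balance=1739471-52343=1687128
22. interest=⌊1687128·172/10000⌋=29018; principal=82261-29018=53243; balance=1687128-53243=1633885
23. interest=⌊1633885·172/10000⌋=28102; principal=82261-28102=54159; balance=1633885-54159=1579726
24. interest=⌊1579726·172/10000⌋=27171; principal=82261-27171=55090; balance=1579726-55090=1524636
25. interest=⌊1524636·172/10000⌋=26223; principal=82261-26223=56038; balance=1524636-56038=1468598
26. interest=⌊1468598·172/10000⌋=25259; principal=82261-25259=57002; balance=1468598-57002=1411596
27. interest=⌊1411596·172/10000⌋=24279; principal=82261-24279=57982; balance=1411596-57982=1353614
28. interest=⌊1353614·172/10000⌋=23282; principal=82261-23282=58979; balance=1353614-58979=1294635
29. interest=⌊1294635·172/10000⌋=22267; principal=82261-22267=59994; balance=1294635-59994=1234641
30. interest=⌊1234641·172/10000⌋=21235; principal=82261-21235=61026; balance=1234641-61026=1173615
31. interest=⌊1173615·172/10000⌋=20186; principal=82261-20186=62075; balance=1173615-62075=1111540
32. interest=⌊1111540·172/10000⌋=19118; principal=82261-19118=63143; balance=1111540-63143=1048397
33. interest=⌊1048397·172/10000⌋=18032; principal=82261-18032=64229; balance=1048397-64229=984168
34. interest=⌊984168·172/10000⌋=16927; principal=82261-16927=65334; balance=984168-65334=918834
35. interest=⌊918834·172/10000⌋=15803; principal=82261-15803=66458; balance=918834-66458=852376
36. interest=⌊852376·172/10000⌋=14660; principal=82261-14660=67601; balance=852376-67601=784775
37. interest=⌊784775·172/10000⌋=13498; principal=82261-13498=68763; balance=784775-68763=716012
38. interest=⌊716012·172/10000⌋=12315; principal=82261-12315=69946; balance=716012-69946=646066
39. interest=⌊646066·172/10000⌋=11112; principal=82261-11112=71149; balance=646066-71149=574917
40. interest=⌊574917·172/10000⌋=9888; principal=82261-9888=72373; balance=574917-72373=502544
41. interest=⌊502544·172/10000⌋=8643; principal=82261-8643=73618; balance=502544-73618=428926
42. interest=⌊428926·172/10000⌋=7377; principal=82261-7377=74884; balance=428926-74884=354042
43. interest=⌊354042·172/10000⌋=6089; principal=82261-6089=76172; balance=354042-76172=277870
44. interest=⌊277870·172/10000⌋=4779; principal=82261-4779=77482; balance=277870-77482=200388
45. interest=⌊200388·172/10000⌋=3446; principal=82261-3446=78815; balance=200388-78815=121573

1 45045 37216 2581716
2 44405 37856 2543860
3 43754 38507 2505353
4 43092 39169 2466184
5 42418 39843 2426341
6 41733 40528 2385813
7 41035 41226 2344587
8 40326 41935 2302652
9 39605 42656 2259996
10 38871 43390 2216606
11 38125 44136 2172470
12 37366 44895 2127575
13 36594 45667 2081908
14 35808 46453 2035455
15 35009 47252 1988203
16 34197 48064 1940139
17 33370 48891 1891248
18 32529 49732 1841516
19 31674 50587 1790929
20 30803 51458 1739471
21 29918 52343 1687128
22 29018 53243 1633885
23 28102 54159 1579726
24 27171 55090 1524636
25 26223 56038 1468598
26 25259 57002 1411596
27 24279 57982 1353614
28 23282 58979 1294635
29 22267 59994 1234641
30 21235 61026 1173615
31 20186 62075 1111540
32 19118 63143 1048397
33 18032 64229 984168
34 16927 65334 918834
35 15803 66458 852376
36 14660 67601 784775
37 13498 68763 716012
38 12315 69946 646066
39 11112 71149 574917
40 9888 72373 502544
41 8643 73618 428926
42 7377 74884 354042
43 6089 76172 277870
44 4779 77482 200388
45 3446 78815 121573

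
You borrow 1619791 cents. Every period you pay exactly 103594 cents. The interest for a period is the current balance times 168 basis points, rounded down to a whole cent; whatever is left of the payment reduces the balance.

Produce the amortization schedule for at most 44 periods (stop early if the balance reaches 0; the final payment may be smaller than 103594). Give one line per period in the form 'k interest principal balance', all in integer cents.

1. interest=⌊1619791·168/10000⌋=27212; principal=103594-27212=76382; balance=1619791-76382=1543409
2. interest=⌊1543409·168/10000⌋=25929; principal=103594-25929=77665; balance=1543409-77665=1465744
3. interest=⌊1465744·168/10000⌋=24624; principal=103594-24624=78970; balance=1465744-78970=1386774
4. interest=⌊1386774·168/10000⌋=23297; principal=103594-23297=80297; balance=1386774-80297=1306477
5. interest=⌊1306477·168/10000⌋=21948; principal=103594-21948=81646; balance=1306477-81646=1224831
6. interest=⌊1224831·168/10000⌋=20577; principal=103594-20577=83017; balance=1224831-83017=1141814
7. interest=⌊1141814·168/10000⌋=19182; principal=103594-19182=84412; balance=1141814-84412=1057402
8. interest=⌊1057402·168/10000⌋=17764; principal=103594-17764=85830; balance=1057402-85830=971572
9. interest=⌊971572·168/10000⌋=16322; principal=103594-16322=87272; balance=971572-87272=884300
10. interest=⌊884300·168/10000⌋=14856; principal=103594-14856=88738; balance=884300-88738=795562
11. interest=⌊795562·168/10000⌋=13365; principal=103594-13365=90229; balance=795562-90229=705333
12. interest=⌊705333·168/10000⌋=11849; principal=103594-11849=91745; balance=705333-91745=613588
13. interest=⌊613588·168/10000⌋=10308; principal=103594-10308=93286; balance=613588-93286=520302
14. interest=⌊520302·168/10000⌋=8741; principal=103594-8741=94853; balance=520302-94853=425449
15. interest=⌊425449·168/10000⌋=7147; principal=103594-7147=96447; balance=425449-96447=329002
16. interest=⌊329002·168/10000⌋=5527; principal=103594-5527=98067; balance=329002-98067=230935
17. interest=⌊230935·168/10000⌋=3879; principal=103594-3879=99715; balance=230935-99715=131220
18. interest=⌊131220·168/10000⌋=2204; principal=103594-2204=101390; balance=131220-101390=29830
19. interest=⌊29830·168/10000⌋=501; principal=min(103594-501,29830)=29830; balance=29830-29830=0

1 27212 76382 1543409
2 25929 77665 1465744
3 24624 78970 1386774
4 23297 80297 1306477
5 21948 81646 1224831
6 20577 83017 1141814
7 19182 84412 1057402
8 17764 85830 971572
9 16322 87272 884300
10 14856 88738 795562
11 13365 90229 705333
12 11849 91745 613588
13 10308 93286 520302
14 8741 94853 425449
15 7147 96447 329002
16 5527 98067 230935
17 3879 99715 131220
18 2204 101390 29830
19 501 29830 0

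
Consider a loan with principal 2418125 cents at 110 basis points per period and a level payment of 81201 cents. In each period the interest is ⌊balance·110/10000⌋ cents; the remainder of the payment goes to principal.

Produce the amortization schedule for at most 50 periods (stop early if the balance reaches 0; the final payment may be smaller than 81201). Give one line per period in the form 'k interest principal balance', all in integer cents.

1. interest=⌊2418125·110/10000⌋=26599; principal=81201-26599=54602; balance=2418125-54602=2363523
2. interest=⌊2363523·110/10000⌋=25998; principal=81201-25998=55203; balance=2363523-55203=2308320
3. interest=⌊2308320·110/10000⌋=25391; principal=81201-25391=55810; balance=2308320-55810=2252510
4. interest=⌊2252510·110/10000⌋=24777; principal=81201-24777=56424; balance=2252510-56424=2196086
5. interest=⌊2196086·110/10000⌋=24156; principal=81201-24156=57045; balance=2196086-57045=2139041
6. interest=⌊2139041·110/10000⌋=23529; principal=81201-23529=57672; balance=2139041-57672=2081369
7. interest=⌊2081369·110/10000⌋=22895; principal=81201-22895=58306; balance=2081369-58306=2023063
8. interest=⌊2023063·110/10000⌋=22253; principal=81201-22253=58948; balance=2023063-58948=1964115
9. interest=⌊1964115·110/10000⌋=21605; principal=81201-21605=59596; balance=1964115-59596=1904519
10. interest=⌊1904519·110/10000⌋=20949; principal=81201-20949=60252; balance=1904519-60252=1844267
11. interest=⌊1844267·110/10000⌋=20286; principal=81201-20286=60915; balance=1844267-60915=1783352
12. interest=⌊1783352·110/10000⌋=19616; principal=81201-19616=61585; balance=1783352-61585=1721767
13. interest=⌊1721767·110/10000⌋=18939; principal=81201-18939=62262; balance=1721767-62262=1659505
14. interest=⌊1659505·110/10000⌋=18254; principal=81201-18254=62947; balance=1659505-62947=1596558
15. interest=⌊1596558·110/10000⌋=17562; principal=81201-17562=63639; balance=1596558-63639=1532919
16. interest=⌊1532919·110/10000⌋=16862; principal=81201-16862=64339; balance=1532919-64339=1468580
17. interest=⌊1468580·110/10000⌋=16154; principal=81201-16154=65047; balance=1468580-65047=1403533
18. interest=⌊1403533·110/10000⌋=15438; principal=81201-15438=65763; balance=1403533-65763=1337770
19. interest=⌊1337770·110/10000⌋=14715; principal=81201-14715=66486; balance=1337770-66486=1271284
20. interest=⌊1271284·110/10000⌋=13984; principal=81201-13984=67217; balance=1271284-67217=1204067
21. interest=⌊1204067·110/10000⌋=13244; principal=81201-13244=67957; balance=1204067-67957=1136110
22. interest=⌊1136110·110/10000⌋=12497; principal=81201-12497=68704; balance=1136110-68704=1067406
23. interest=⌊1067406·110/10000⌋=11741; principal=81201-11741=69460; balance=1067406-69460=997946
24. interest=⌊997946·110/10000⌋=10977; principal=81201-10977=70224; balance=997946-70224=927722
25. interest=⌊927722·110/10000⌋=10204; principal=81201-10204=70997; balance=927722-70997=856725
26. interest=⌊856725·110/10000⌋=9423; principal=81201-9423=71778; balance=856725-71778=784947
27. interest=⌊784947·110/10000⌋=8634; principal=81201-8634=72567; balance=784947-72567=712380
28. interest=⌊712380·110/10000⌋=7836; principal=81201-7836=73365; balance=712380-73365=639015
29. interest=⌊639015·110/10000⌋=7029; principal=81201-7029=74172; balance=639015-74172=564843
30. interest=⌊564843·110/10000⌋=6213; principal=81201-6213=74988; balance=564843-74988=489855
31. interest=⌊489855·110/10000⌋=5388; principal=81201-5388=75813; balance=489855-75813=414042
32. interest=⌊414042·110/10000⌋=4554; principal=81201-4554=76647; balance=414042-76647=337395
33. interest=⌊337395·110/10000⌋=3711; principal=81201-3711=77490; balance=337395-77490=259905
34. interest=⌊259905·110/10000⌋=2858; principal=81201-2858=78343; balance=259905-78343=181562
35. interest=⌊181562·110/10000⌋=1997; principal=81201-1997=79204; balance=181562-79204=102358
36. interest=⌊102358·110/10000⌋=1125; principal=81201-1125=80076; balance=102358-80076=22282
37. interest=⌊22282·110/10000⌋=245; principal=min(81201-245,22282)=22282; balance=22282-22282=0

1 26599 54602 2363523
2 25998 55203 2308320
3 25391 55810 2252510
4 24777 56424 2196086
5 24156 57045 2139041
6 23529 57672 2081369
7 22895 58306 2023063
8 22253 58948 1964115
9 21605 59596 1904519
10 20949 60252 1844267
11 20286 60915 1783352
12 19616 61585 1721767
13 18939 62262 1659505
14 18254 62947 1596558
15 17562 63639 1532919
16 16862 64339 1468580
17 16154 65047 1403533
18 15438 65763 1337770
19 14715 66486 1271284
20 13984 67217 1204067
21 13244 67957 1136110
22 12497 68704 1067406
23 11741 69460 997946
24 10977 70224 927722
25 10204 70997 856725
26 9423 71778 784947
27 8634 72567 712380
28 7836 73365 639015
29 7029 74172 564843
30 6213 74988 489855
31 5388 75813 414042
32 4554 76647 337395
33 3711 77490 259905
34 2858 78343 181562
35 1997 79204 102358
36 1125 80076 22282
37 245 22282 0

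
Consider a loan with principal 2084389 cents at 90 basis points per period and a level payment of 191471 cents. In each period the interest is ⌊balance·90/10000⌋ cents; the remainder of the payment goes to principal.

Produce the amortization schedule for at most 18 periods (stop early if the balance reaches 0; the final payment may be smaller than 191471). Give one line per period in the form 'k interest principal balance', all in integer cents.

1 18759 172712 1911677
2 17205 174266 1737411
3 15636 175835 1561576
4 14054 177417 1384159
5 12457 179014 1205145
6 10846 180625 1024520
7 9220 182251 842269
8 7580 183891 658378
9 5925 185546 472832
10 4255 187216 285616
11 2570 188901 96715
12 870 96715 0

1. interest=⌊2084389·90/10000⌋=18759; principal=191471-18759=172712; balance=2084389-172712=1911677
2. interest=⌊1911677·90/10000⌋=17205; principal=191471-17205=174266; balance=1911677-174266=1737411
3. interest=⌊1737411·90/10000⌋=15636; principal=191471-15636=175835; balance=1737411-175835=1561576
4. interest=⌊1561576·90/10000⌋=14054; principal=191471-14054=177417; balance=1561576-177417=1384159
5. interest=⌊1384159·90/10000⌋=12457; principal=191471-12457=179014; balance=1384159-179014=1205145
6. interest=⌊1205145·90/10000⌋=10846; principal=191471-10846=180625; balance=1205145-180625=1024520
7. interest=⌊1024520·90/10000⌋=9220; principal=191471-9220=182251; balance=1024520-182251=842269
8. interest=⌊842269·90/10000⌋=7580; principal=191471-7580=183891; balance=842269-183891=658378
9. interest=⌊658378·90/10000⌋=5925; principal=191471-5925=185546; balance=658378-185546=472832
10. interest=⌊472832·90/10000⌋=4255; principal=191471-4255=187216; balance=472832-187216=285616
11. interest=⌊285616·90/10000⌋=2570; principal=191471-2570=188901; balance=285616-188901=96715
12. interest=⌊96715·90/10000⌋=870; principal=min(191471-870,96715)=96715; balance=96715-96715=0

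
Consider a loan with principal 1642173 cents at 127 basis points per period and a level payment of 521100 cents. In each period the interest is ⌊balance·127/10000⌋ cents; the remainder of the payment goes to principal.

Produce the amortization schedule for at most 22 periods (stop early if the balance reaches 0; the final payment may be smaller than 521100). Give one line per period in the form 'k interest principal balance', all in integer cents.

1. interest=⌊1642173·127/10000⌋=20855; principal=521100-20855=500245; balance=1642173-500245=1141928
2. interest=⌊1141928·127/10000⌋=14502; principal=521100-14502=506598; balance=1141928-506598=635330
3. interest=⌊635330·127/10000⌋=8068; principal=521100-8068=513032; balance=635330-513032=122298
4. interest=⌊122298·127/10000⌋=1553; principal=min(521100-1553,122298)=122298; balance=122298-122298=0

1 20855 500245 1141928
2 14502 506598 635330
3 8068 513032 122298
4 1553 122298 0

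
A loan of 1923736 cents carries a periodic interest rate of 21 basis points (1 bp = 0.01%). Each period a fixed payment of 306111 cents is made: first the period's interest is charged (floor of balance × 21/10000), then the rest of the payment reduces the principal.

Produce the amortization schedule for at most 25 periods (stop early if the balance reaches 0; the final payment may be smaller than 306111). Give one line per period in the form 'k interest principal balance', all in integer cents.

1. interest=⌊1923736·21/10000⌋=4039; principal=306111-4039=302072; balance=1923736-302072=1621664
2. interest=⌊1621664·21/10000⌋=3405; principal=306111-3405=302706; balance=1621664-302706=1318958
3. interest=⌊1318958·21/10000⌋=2769; principal=306111-2769=303342; balance=1318958-303342=1015616
4. interest=⌊1015616·21/10000⌋=2132; principal=306111-2132=303979; balance=1015616-303979=711637
5. interest=⌊711637·21/10000⌋=1494; principal=306111-1494=304617; balance=711637-304617=407020
6. interest=⌊407020·21/10000⌋=854; principal=306111-854=305257; balance=407020-305257=101763
7. interest=⌊101763·21/10000⌋=213; principal=min(306111-213,101763)=101763; balance=101763-101763=0

1 4039 302072 1621664
2 3405 302706 1318958
3 2769 303342 1015616
4 2132 303979 711637
5 1494 304617 407020
6 854 305257 101763
7 213 101763 0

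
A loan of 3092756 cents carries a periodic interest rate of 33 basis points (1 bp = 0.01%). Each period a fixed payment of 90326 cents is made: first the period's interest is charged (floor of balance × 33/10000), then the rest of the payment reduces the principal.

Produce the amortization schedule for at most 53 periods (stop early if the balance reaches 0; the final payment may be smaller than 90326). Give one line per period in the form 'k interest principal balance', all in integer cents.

1. interest=⌊3092756·33/10000⌋=10206; principal=90326-10206=80120; balance=3092756-80120=3012636
2. interest=⌊3012636·33/10000⌋=9941; principal=90326-9941=80385; balance=3012636-80385=2932251
3. interest=⌊2932251·33/10000⌋=9676; principal=90326-9676=80650; balance=2932251-80650=2851601
4. interest=⌊2851601·33/10000⌋=9410; principal=90326-9410=80916; balance=2851601-80916=2770685
5. interest=⌊2770685·33/10000⌋=9143; principal=90326-9143=81183; balance=2770685-81183=2689502
6. interest=⌊2689502·33/10000⌋=8875; principal=90326-8875=81451; balance=2689502-81451=2608051
7. interest=⌊2608051·33/10000⌋=8606; principal=90326-8606=81720; balance=2608051-81720=2526331
8. interest=⌊2526331·33/10000⌋=8336; principal=90326-8336=81990; balance=2526331-81990=2444341
9. interest=⌊2444341·33/10000⌋=8066; principal=90326-8066=82260; balance=2444341-82260=2362081
10. interest=⌊2362081·33/10000⌋=7794; principal=90326-7794=82532; balance=2362081-82532=2279549
11. interest=⌊2279549·33/10000⌋=7522; principal=90326-7522=82804; balance=2279549-82804=2196745
12. interest=⌊2196745·33/10000⌋=7249; principal=90326-7249=83077; balance=2196745-83077=2113668
13. interest=⌊2113668·33/10000⌋=6975; principal=90326-6975=83351; balance=2113668-83351=2030317
14. interest=⌊2030317·33/10000⌋=6700; principal=90326-6700=83626; balance=2030317-83626=1946691
15. interest=⌊1946691·33/10000⌋=6424; principal=90326-6424=83902; balance=1946691-83902=1862789
16. interest=⌊1862789·33/10000⌋=6147; principal=90326-6147=84179; balance=1862789-84179=1778610
17. interest=⌊1778610·33/10000⌋=5869; principal=90326-5869=84457; balance=1778610-84457=1694153
18. interest=⌊1694153·33/10000⌋=5590; principal=90326-5590=84736; balance=1694153-84736=1609417
19. interest=⌊1609417·33/10000⌋=5311; principal=90326-5311=85015; balance=1609417-85015=1524402
20. interest=⌊1524402·33/10000⌋=5030; principal=90326-5030=85296; balance=1524402-85296=1439106
21. interest=⌊1439106·33/10000⌋=4749; principal=90326-4749=85577; balance=1439106-85577=1353529
22. interest=⌊1353529·33/10000⌋=4466; principal=90326-4466=85860; balance=1353529-85860=1267669
23. interest=⌊1267669·33/10000⌋=4183; principal=90326-4183=86143; balance=1267669-86143=1181526
24. interest=⌊1181526·33/10000⌋=3899; principal=90326-3899=86427; balance=1181526-86427=1095099
25. interest=⌊1095099·33/10000⌋=3613; principal=90326-3613=86713; balance=1095099-86713=1008386
26. interest=⌊1008386·33/10000⌋=3327; principal=90326-3327=86999; balance=1008386-86999=921387
27. interest=⌊921387·33/10000⌋=3040; principal=90326-3040=87286; balance=921387-87286=834101
28. interest=⌊834101·33/10000⌋=2752; principal=90326-2752=87574; balance=834101-87574=746527
29. interest=⌊746527·33/10000⌋=2463; principal=90326-2463=87863; balance=746527-87863=658664
30. interest=⌊658664·33/10000⌋=2173; principal=90326-2173=88153; balance=658664-88153=570511
31. interest=⌊570511·33/10000⌋=1882; principal=90326-1882=88444; balance=570511-88444=482067
32. interest=⌊482067·33/10000⌋=1590; principal=90326-1590=88736; balance=482067-88736=393331
33. interest=⌊393331·33/10000⌋=1297; principal=90326-1297=89029; balance=393331-89029=304302
34. interest=⌊304302·33/10000⌋=1004; principal=90326-1004=89322; balance=304302-89322=214980
35. interest=⌊214980·33/10000⌋=709; principal=90326-709=89617; balance=214980-89617=125363
36. interest=⌊125363·33/10000⌋=413; principal=90326-413=89913; balance=125363-89913=35450
37. interest=⌊35450·33/10000⌋=116; principal=min(90326-116,35450)=35450; balance=35450-35450=0

1 10206 80120 3012636
2 9941 80385 2932251
3 9676 80650 2851601
4 9410 80916 2770685
5 9143 81183 2689502
6 8875 81451 2608051
7 8606 81720 2526331
8 8336 81990 2444341
9 8066 82260 2362081
10 7794 82532 2279549
11 7522 82804 2196745
12 7249 83077 2113668
13 6975 83351 2030317
14 6700 83626 1946691
15 6424 83902 1862789
16 6147 84179 1778610
17 5869 84457 1694153
18 5590 84736 1609417
19 5311 85015 1524402
20 5030 85296 1439106
21 4749 85577 1353529
22 4466 85860 1267669
23 4183 86143 1181526
24 3899 86427 1095099
25 3613 86713 1008386
26 3327 86999 921387
27 3040 87286 834101
28 2752 87574 746527
29 2463 87863 658664
30 2173 88153 570511
31 1882 88444 482067
32 1590 88736 393331
33 1297 89029 304302
34 1004 89322 214980
35 709 89617 125363
36 413 89913 35450
37 116 35450 0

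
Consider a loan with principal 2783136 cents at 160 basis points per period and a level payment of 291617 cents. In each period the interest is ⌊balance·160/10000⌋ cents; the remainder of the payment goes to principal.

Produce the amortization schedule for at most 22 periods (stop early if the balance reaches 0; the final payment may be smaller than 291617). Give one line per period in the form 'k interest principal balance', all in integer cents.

1. interest=⌊2783136·160/10000⌋=44530; principal=291617-44530=247087; balance=2783136-247087=2536049
2. interest=⌊2536049·160/10000⌋=40576; principal=291617-40576=251041; balance=2536049-251041=2285008
3. interest=⌊2285008·160/10000⌋=36560; principal=291617-36560=255057; balance=2285008-255057=2029951
4. interest=⌊2029951·160/10000⌋=32479; principal=291617-32479=259138; balance=2029951-259138=1770813
5. interest=⌊1770813·160/10000⌋=28333; principal=291617-28333=263284; balance=1770813-263284=1507529
6. interest=⌊1507529·160/10000⌋=24120; principal=291617-24120=267497; balance=1507529-267497=1240032
7. interest=⌊1240032·160/10000⌋=19840; principal=291617-19840=271777; balance=1240032-271777=968255
8. interest=⌊968255·160/10000⌋=15492; principal=291617-15492=276125; balance=968255-276125=692130
9. interest=⌊692130·160/10000⌋=11074; principal=291617-11074=280543; balance=692130-280543=411587
10. interest=⌊411587·160/10000⌋=6585; principal=291617-6585=285032; balance=411587-285032=126555
11. interest=⌊126555·160/10000⌋=2024; principal=min(291617-2024,126555)=126555; balance=126555-126555=0

1 44530 247087 2536049
2 40576 251041 2285008
3 36560 255057 2029951
4 32479 259138 1770813
5 28333 263284 1507529
6 24120 267497 1240032
7 19840 271777 968255
8 15492 276125 692130
9 11074 280543 411587
10 6585 285032 126555
11 2024 126555 0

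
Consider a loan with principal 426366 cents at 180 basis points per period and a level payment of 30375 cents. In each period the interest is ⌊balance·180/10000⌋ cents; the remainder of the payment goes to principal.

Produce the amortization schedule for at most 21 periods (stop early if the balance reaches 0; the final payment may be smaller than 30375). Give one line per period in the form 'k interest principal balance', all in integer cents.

1. interest=⌊426366·180/10000⌋=7674; principal=30375-7674=22701; balance=426366-22701=403665
2. interest=⌊403665·180/10000⌋=7265; principal=30375-7265=23110; balance=403665-23110=380555
3. interest=⌊380555·180/10000⌋=6849; principal=30375-6849=23526; balance=380555-23526=357029
4. interest=⌊357029·180/10000⌋=6426; principal=30375-6426=23949; balance=357029-23949=333080
5. interest=⌊333080·180/10000⌋=5995; principal=30375-5995=24380; balance=333080-24380=308700
6. interest=⌊308700·180/10000⌋=5556; principal=30375-5556=24819; balance=308700-24819=283881
7. interest=⌊283881·180/10000⌋=5109; principal=30375-5109=25266; balance=283881-25266=258615
8. interest=⌊258615·180/10000⌋=4655; principal=30375-4655=25720; balance=258615-25720=232895
9. interest=⌊232895·180/10000⌋=4192; principal=30375-4192=26183; balance=232895-26183=206712
10. interest=⌊206712·180/10000⌋=3720; principal=30375-3720=26655; balance=206712-26655=180057
11. interest=⌊180057·180/10000⌋=3241; principal=30375-3241=27134; balance=180057-27134=152923
12. interest=⌊152923·180/10000⌋=2752; principal=30375-2752=27623; balance=152923-27623=125300
13. interest=⌊125300·180/10000⌋=2255; principal=30375-2255=28120; balance=125300-28120=97180
14. interest=⌊97180·180/10000⌋=1749; principal=30375-1749=28626; balance=97180-28626=68554
15. interest=⌊68554·180/10000⌋=1233; principal=30375-1233=29142; balance=68554-29142=39412
16. interest=⌊39412·180/10000⌋=709; principal=30375-709=29666; balance=39412-29666=9746
17. interest=⌊9746·180/10000⌋=175; principal=min(30375-175,9746)=9746; balance=9746-9746=0

1 7674 22701 403665
2 7265 23110 380555
3 6849 23526 357029
4 6426 23949 333080
5 5995 24380 308700
6 5556 24819 283881
7 5109 25266 258615
8 4655 25720 232895
9 4192 26183 206712
10 3720 26655 180057
11 3241 27134 152923
12 2752 27623 125300
13 2255 28120 97180
14 1749 28626 68554
15 1233 29142 39412
16 709 29666 9746
17 175 9746 0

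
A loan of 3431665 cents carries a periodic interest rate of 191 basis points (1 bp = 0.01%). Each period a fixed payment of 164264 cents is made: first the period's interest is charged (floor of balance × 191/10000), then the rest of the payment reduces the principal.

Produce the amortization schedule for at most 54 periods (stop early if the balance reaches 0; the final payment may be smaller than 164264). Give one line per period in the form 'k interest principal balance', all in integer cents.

1. interest=⌊3431665·191/10000⌋=65544; principal=164264-65544=98720; balance=3431665-98720=3332945
2. interest=⌊3332945·191/10000⌋=63659; principal=164264-63659=100605; balance=3332945-100605=3232340
3. interest=⌊3232340·191/10000⌋=61737; principal=164264-61737=102527; balance=3232340-102527=3129813
4. interest=⌊3129813·191/10000⌋=59779; principal=164264-59779=104485; balance=3129813-104485=3025328
5. interest=⌊3025328·191/10000⌋=57783; principal=164264-57783=106481; balance=3025328-106481=2918847
6. interest=⌊2918847·191/10000⌋=55749; principal=164264-55749=108515; balance=2918847-108515=2810332
7. interest=⌊2810332·191/10000⌋=53677; principal=164264-53677=110587; balance=2810332-110587=2699745
8. interest=⌊2699745·191/10000⌋=51565; principal=164264-51565=112699; balance=2699745-112699=2587046
9. interest=⌊2587046·191/10000⌋=49412; principal=164264-49412=114852; balance=2587046-114852=2472194
10. interest=⌊2472194·191/10000⌋=47218; principal=164264-47218=117046; balance=2472194-117046=2355148
11. interest=⌊2355148·191/10000⌋=44983; principal=164264-44983=119281; balance=2355148-119281=2235867
12. interest=⌊2235867·191/10000⌋=42705; principal=164264-42705=121559; balance=2235867-121559=2114308
13. interest=⌊2114308·191/10000⌋=40383; principal=164264-40383=123881; balance=2114308-123881=1990427
14. interest=⌊1990427·191/10000⌋=38017; principal=164264-38017=126247; balance=1990427-126247=1864180
15. interest=⌊1864180·191/10000⌋=35605; principal=164264-35605=128659; balance=1864180-128659=1735521
16. interest=⌊1735521·191/10000⌋=33148; principal=164264-33148=131116; balance=1735521-131116=1604405
17. interest=⌊1604405·191/10000⌋=30644; principal=164264-30644=133620; balance=1604405-133620=1470785
18. interest=⌊1470785·191/10000⌋=28091; principal=164264-28091=136173; balance=1470785-136173=1334612
19. interest=⌊1334612·191/10000⌋=25491; principal=164264-25491=138773; balance=1334612-138773=1195839
20. interest=⌊1195839·191/10000⌋=22840; principal=164264-22840=141424; balance=1195839-141424=1054415
21. interest=⌊1054415·191/10000⌋=20139; principal=164264-20139=144125; balance=1054415-144125=910290
22. interest=⌊910290·191/10000⌋=17386; principal=164264-17386=146878; balance=910290-146878=763412
23. interest=⌊763412·191/10000⌋=14581; principal=164264-14581=149683; balance=763412-149683=613729
24. interest=⌊613729·191/10000⌋=11722; principal=164264-11722=152542; balance=613729-152542=461187
25. interest=⌊461187·191/10000⌋=8808; principal=164264-8808=155456; balance=461187-155456=305731
26. interest=⌊305731·191/10000⌋=5839; principal=164264-5839=158425; balance=305731-158425=147306
27. interest=⌊147306·191/10000⌋=2813; principal=min(164264-2813,147306)=147306; balance=147306-147306=0

1 65544 98720 3332945
2 63659 100605 3232340
3 61737 102527 3129813
4 59779 104485 3025328
5 57783 106481 2918847
6 55749 108515 2810332
7 53677 110587 2699745
8 51565 112699 2587046
9 49412 114852 2472194
10 47218 117046 2355148
11 44983 119281 2235867
12 42705 121559 2114308
13 40383 123881 1990427
14 38017 126247 1864180
15 35605 128659 1735521
16 33148 131116 1604405
17 30644 133620 1470785
18 28091 136173 1334612
19 25491 138773 1195839
20 22840 141424 1054415
21 20139 144125 910290
22 17386 146878 763412
23 14581 149683 613729
24 11722 152542 461187
25 8808 155456 305731
26 5839 158425 147306
27 2813 147306 0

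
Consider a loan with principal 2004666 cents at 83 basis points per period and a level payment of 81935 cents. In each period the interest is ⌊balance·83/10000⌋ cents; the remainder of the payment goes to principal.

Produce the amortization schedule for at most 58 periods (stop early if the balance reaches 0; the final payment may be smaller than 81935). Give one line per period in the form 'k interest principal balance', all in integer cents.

1 16638 65297 1939369
2 16096 65839 1873530
3 15550 66385 1807145
4 14999 66936 1740209
5 14443 67492 1672717
6 13883 68052 1604665
7 13318 68617 1536048
8 12749 69186 1466862
9 12174 69761 1397101
10 11595 70340 1326761
11 11012 70923 1255838
12 10423 71512 1184326
13 9829 72106 1112220
14 9231 72704 1039516
15 8627 73308 966208
16 8019 73916 892292
17 7406 74529 817763
18 6787 75148 742615
19 6163 75772 666843
20 5534 76401 590442
21 4900 77035 513407
22 4261 77674 435733
23 3616 78319 357414
24 2966 78969 278445
25 2311 79624 198821
26 1650 80285 118536
27 983 80952 37584
28 311 37584 0

1. interest=⌊2004666·83/10000⌋=16638; principal=81935-16638=65297; balance=2004666-65297=1939369
2. interest=⌊1939369·83/10000⌋=16096; principal=81935-16096=65839; balance=1939369-65839=1873530
3. interest=⌊1873530·83/10000⌋=15550; principal=81935-15550=66385; balance=1873530-66385=1807145
4. interest=⌊1807145·83/10000⌋=14999; principal=81935-14999=66936; balance=1807145-66936=1740209
5. interest=⌊1740209·83/10000⌋=14443; principal=81935-14443=67492; balance=1740209-67492=1672717
6. interest=⌊1672717·83/10000⌋=13883; principal=81935-13883=68052; balance=1672717-68052=1604665
7. interest=⌊1604665·83/10000⌋=13318; principal=81935-13318=68617; balance=1604665-68617=1536048
8. interest=⌊1536048·83/10000⌋=12749; principal=81935-12749=69186; balance=1536048-69186=1466862
9. interest=⌊1466862·83/10000⌋=12174; principal=81935-12174=69761; balance=1466862-69761=1397101
10. interest=⌊1397101·83/10000⌋=11595; principal=81935-11595=70340; balance=1397101-70340=1326761
11. interest=⌊1326761·83/10000⌋=11012; principal=81935-11012=70923; balance=1326761-70923=1255838
12. interest=⌊1255838·83/10000⌋=10423; principal=81935-10423=71512; balance=1255838-71512=1184326
13. interest=⌊1184326·83/10000⌋=9829; principal=81935-9829=72106; balance=1184326-72106=1112220
14. interest=⌊1112220·83/10000⌋=9231; principal=81935-9231=72704; balance=1112220-72704=1039516
15. interest=⌊1039516·83/10000⌋=8627; principal=81935-8627=73308; balance=1039516-73308=966208
16. interest=⌊966208·83/10000⌋=8019; principal=81935-8019=73916; balance=966208-73916=892292
17. interest=⌊892292·83/10000⌋=7406; principal=81935-7406=74529; balance=892292-74529=817763
18. interest=⌊817763·83/10000⌋=6787; principal=81935-6787=75148; balance=817763-75148=742615
19. interest=⌊742615·83/10000⌋=6163; principal=81935-6163=75772; balance=742615-75772=666843
20. interest=⌊666843·83/10000⌋=5534; principal=81935-5534=76401; balance=666843-76401=590442
21. interest=⌊590442·83/10000⌋=4900; principal=81935-4900=77035; balance=590442-77035=513407
22. interest=⌊513407·83/10000⌋=4261; principal=81935-4261=77674; balance=513407-77674=435733
23. interest=⌊435733·83/10000⌋=3616; principal=81935-3616=78319; balance=435733-78319=357414
24. interest=⌊357414·83/10000⌋=2966; principal=81935-2966=78969; balance=357414-78969=278445
25. interest=⌊278445·83/10000⌋=2311; principal=81935-2311=79624; balance=278445-79624=198821
26. interest=⌊198821·83/10000⌋=1650; principal=81935-1650=80285; balance=198821-80285=118536
27. interest=⌊118536·83/10000⌋=983; principal=81935-983=80952; balance=118536-80952=37584
28. interest=⌊37584·83/10000⌋=311; principal=min(81935-311,37584)=37584; balance=37584-37584=0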